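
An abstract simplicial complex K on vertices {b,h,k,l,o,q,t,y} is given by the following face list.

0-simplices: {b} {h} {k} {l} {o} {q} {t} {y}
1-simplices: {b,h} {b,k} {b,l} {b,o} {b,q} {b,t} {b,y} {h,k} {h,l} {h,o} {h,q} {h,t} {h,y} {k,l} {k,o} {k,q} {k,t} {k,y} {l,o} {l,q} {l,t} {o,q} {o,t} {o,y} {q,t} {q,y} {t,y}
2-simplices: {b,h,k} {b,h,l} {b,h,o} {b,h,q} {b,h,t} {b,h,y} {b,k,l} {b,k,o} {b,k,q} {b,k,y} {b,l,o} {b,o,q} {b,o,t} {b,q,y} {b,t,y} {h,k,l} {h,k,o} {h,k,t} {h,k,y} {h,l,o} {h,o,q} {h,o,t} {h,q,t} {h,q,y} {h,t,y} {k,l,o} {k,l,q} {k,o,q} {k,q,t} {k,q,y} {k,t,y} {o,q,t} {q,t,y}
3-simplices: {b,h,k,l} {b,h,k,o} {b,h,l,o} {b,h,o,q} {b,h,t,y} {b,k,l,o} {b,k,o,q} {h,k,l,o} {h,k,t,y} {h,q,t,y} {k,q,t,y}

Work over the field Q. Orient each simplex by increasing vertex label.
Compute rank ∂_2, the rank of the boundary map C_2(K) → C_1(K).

n_0=8 n_1=27 n_2=33 n_3=11  [Q]
∂1: piv[bh,bk,bl,bo,bq,bt,by] rk=7  ker:hk,hl,ho,hq,ht,hy,kl,ko,kq,kt,ky,lo,lq,lt,oq,ot,oy,qt,qy,ty
∂2: piv[bhk,bhl,bho,bhq,bht,bhy,bkl,bko,bkq,bky,blo,boq,bot,bqy,bty,hkt,hqt,klq] rk=18  ker:hkl,hko,hky,hlo,hoq,hot,hqy,hty,klo,koq,kqt,kqy,kty,oqt,qty
∂3: piv[bhkl,bhko,bhlo,bhoq,bhty,bklo,bkoq,hkty,hqty,kqty] rk=10  ker:hklo
rk∂_2=18

rank∂_2=18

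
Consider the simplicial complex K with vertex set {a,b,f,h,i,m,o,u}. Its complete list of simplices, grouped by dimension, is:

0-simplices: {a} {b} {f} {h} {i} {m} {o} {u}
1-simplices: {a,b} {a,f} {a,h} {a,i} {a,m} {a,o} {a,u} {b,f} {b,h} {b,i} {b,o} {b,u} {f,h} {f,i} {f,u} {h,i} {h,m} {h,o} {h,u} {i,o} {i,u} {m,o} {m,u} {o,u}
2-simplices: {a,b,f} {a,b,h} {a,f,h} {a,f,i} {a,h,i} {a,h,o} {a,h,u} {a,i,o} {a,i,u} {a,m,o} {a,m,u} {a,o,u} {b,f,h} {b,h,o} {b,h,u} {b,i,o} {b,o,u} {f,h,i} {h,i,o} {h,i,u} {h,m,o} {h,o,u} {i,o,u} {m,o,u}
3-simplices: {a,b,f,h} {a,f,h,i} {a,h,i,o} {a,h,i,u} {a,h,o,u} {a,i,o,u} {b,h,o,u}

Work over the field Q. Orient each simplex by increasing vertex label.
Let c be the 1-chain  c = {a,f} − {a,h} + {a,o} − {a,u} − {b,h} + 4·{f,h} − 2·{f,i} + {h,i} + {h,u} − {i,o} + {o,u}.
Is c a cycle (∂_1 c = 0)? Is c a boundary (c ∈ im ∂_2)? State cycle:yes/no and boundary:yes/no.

n_0=8 n_1=24 n_2=24 n_3=7  [Q]
∂1: piv[ab,af,ah,ai,am,ao,au] rk=7  ker:bf,bh,bi,bo,bu,fh,fi,fu,hi,hm,ho,hu,io,iu,mo,mu,ou
∂2: piv[abf,abh,afh,afi,ahi,aho,ahu,aio,aiu,amo,amu,aou,bho,bhu,bio,hmo] rk=16  ker:bfh,bou,fhi,hio,hiu,hou,iou,mou
∂3: piv[abfh,afhi,ahio,ahiu,ahou,aiou,bhou] rk=7
∂1c = {b} − {f} − {o} + {u}

cycle:no boundary:no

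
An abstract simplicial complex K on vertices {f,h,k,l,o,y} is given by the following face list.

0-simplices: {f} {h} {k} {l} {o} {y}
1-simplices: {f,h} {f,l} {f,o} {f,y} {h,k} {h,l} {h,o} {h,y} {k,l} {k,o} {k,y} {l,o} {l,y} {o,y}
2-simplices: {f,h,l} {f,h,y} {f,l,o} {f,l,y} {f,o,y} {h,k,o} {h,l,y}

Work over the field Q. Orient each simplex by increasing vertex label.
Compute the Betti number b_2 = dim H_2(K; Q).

b_2=1

n_0=6 n_1=14 n_2=7  [Q]
∂1: piv[fh,fl,fo,fy,hk] rk=5  ker:hl,ho,hy,kl,ko,ky,lo,ly,oy
∂2: piv[fhl,fhy,flo,fly,foy,hko] rk=6  ker:hly
b_2=(7−6)−0=1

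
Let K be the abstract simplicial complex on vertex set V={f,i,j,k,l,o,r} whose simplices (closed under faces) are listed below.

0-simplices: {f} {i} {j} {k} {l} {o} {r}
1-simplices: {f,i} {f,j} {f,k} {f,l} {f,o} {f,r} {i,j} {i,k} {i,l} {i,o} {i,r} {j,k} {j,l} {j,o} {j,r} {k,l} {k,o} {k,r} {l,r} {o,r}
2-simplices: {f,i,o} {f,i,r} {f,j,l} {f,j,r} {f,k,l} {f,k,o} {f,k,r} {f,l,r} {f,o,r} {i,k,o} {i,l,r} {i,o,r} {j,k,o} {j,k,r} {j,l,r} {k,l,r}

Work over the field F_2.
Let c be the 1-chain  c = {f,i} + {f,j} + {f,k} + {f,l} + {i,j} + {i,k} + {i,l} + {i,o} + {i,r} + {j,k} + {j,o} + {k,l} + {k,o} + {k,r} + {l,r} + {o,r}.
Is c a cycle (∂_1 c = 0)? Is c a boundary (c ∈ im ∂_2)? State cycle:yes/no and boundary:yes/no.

n_0=7 n_1=20 n_2=16  [Z2]
∂1: piv[fi,fj,fk,fl,fo,fr] rk=6  ker:ij,ik,il,io,ir,jk,jl,jo,jr,kl,ko,kr,lr,or
∂2: piv[fio,fir,fjl,fjr,fkl,fko,fkr,flr,for,iko,ilr,jko,jkr] rk=13  ker:ior,jlr,klr
∂1c = 0
c vs im∂2: residual ≠ 0 ⇒ not boundary

cycle:yes boundary:no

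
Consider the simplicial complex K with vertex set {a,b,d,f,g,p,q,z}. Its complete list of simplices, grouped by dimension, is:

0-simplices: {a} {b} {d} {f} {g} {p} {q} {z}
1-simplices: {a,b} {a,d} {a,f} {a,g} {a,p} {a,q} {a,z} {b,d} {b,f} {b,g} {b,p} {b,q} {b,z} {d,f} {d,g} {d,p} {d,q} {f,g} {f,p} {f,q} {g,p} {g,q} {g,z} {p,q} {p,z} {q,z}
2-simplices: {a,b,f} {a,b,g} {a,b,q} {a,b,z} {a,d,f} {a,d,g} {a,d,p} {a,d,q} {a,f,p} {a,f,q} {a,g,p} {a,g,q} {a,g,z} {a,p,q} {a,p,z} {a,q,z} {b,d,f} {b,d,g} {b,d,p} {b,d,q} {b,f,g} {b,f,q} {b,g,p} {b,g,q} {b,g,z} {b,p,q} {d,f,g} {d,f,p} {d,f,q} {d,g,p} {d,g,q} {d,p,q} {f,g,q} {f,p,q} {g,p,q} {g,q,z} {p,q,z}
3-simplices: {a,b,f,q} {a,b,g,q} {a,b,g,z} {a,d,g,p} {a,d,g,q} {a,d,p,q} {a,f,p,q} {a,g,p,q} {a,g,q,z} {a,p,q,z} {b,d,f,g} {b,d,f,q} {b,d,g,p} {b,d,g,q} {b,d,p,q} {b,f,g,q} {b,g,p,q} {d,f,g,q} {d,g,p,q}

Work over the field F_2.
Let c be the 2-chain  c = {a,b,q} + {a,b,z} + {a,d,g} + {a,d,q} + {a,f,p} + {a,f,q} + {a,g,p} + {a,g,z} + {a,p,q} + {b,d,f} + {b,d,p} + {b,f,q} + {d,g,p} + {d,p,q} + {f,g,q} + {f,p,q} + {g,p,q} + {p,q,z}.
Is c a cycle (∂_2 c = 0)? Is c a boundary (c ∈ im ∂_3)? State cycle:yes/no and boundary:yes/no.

cycle:no boundary:no

n_0=8 n_1=26 n_2=37 n_3=19  [Z2]
∂1: piv[ab,ad,af,ag,ap,aq,az] rk=7  ker:bd,bf,bg,bp,bq,bz,df,dg,dp,dq,fg,fp,fq,gp,gq,gz,pq,pz,qz
∂2: piv[abf,abg,abq,abz,adf,adg,adp,adq,afp,afq,agp,agq,agz,apq,apz,aqz,bdf,bdp,bfg] rk=19  ker:bdg,bdq,bfq,bgp,bgq,bgz,bpq,dfg,dfp,dfq,dgp,dgq,dpq,fgq,fpq,gpq,gqz,pqz
∂3: piv[abfq,abgq,abgz,adgp,adgq,adpq,afpq,agpq,agqz,apqz,bdfg,bdfq,bdgp,bdgq,bdpq,bfgq] rk=16  ker:bgpq,dfgq,dgpq
∂2c = {a,g} + {a,p} + {b,p} + {b,z} + {d,f} + {d,p} + {f,g} + {g,p} + {g,z} + {p,q} + {p,z} + {q,z}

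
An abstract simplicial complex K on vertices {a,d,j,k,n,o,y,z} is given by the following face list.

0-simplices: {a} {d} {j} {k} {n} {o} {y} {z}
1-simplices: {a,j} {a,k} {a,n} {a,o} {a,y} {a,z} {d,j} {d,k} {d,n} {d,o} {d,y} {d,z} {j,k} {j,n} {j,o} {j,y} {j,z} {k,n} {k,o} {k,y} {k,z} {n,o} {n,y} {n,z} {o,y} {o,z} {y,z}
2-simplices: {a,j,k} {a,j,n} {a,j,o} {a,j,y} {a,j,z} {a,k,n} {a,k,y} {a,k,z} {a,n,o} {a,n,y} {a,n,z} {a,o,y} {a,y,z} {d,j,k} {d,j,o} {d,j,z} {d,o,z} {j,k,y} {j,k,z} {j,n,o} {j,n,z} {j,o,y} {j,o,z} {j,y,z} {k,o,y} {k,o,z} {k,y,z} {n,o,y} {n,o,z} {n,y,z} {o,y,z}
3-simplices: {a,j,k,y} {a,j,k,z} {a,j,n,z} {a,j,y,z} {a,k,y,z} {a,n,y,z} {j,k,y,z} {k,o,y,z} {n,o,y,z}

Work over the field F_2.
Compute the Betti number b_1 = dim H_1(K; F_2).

b_1=2

n_0=8 n_1=27 n_2=31 n_3=9  [Z2]
∂1: piv[aj,ak,an,ao,ay,az,dj] rk=7  ker:dk,dn,do,dy,dz,jk,jn,jo,jy,jz,kn,ko,ky,kz,no,ny,nz,oy,oz,yz
∂2: piv[ajk,ajn,ajo,ajy,ajz,akn,aky,akz,ano,any,anz,aoy,ayz,djk,djo,djz,doz,koy] rk=18  ker:jky,jkz,jno,jnz,joy,joz,jyz,koz,kyz,noy,noz,nyz,oyz
∂3: piv[ajky,ajkz,ajnz,ajyz,akyz,anyz,koyz,noyz] rk=8  ker:jkyz
b_1=(27−7)−18=2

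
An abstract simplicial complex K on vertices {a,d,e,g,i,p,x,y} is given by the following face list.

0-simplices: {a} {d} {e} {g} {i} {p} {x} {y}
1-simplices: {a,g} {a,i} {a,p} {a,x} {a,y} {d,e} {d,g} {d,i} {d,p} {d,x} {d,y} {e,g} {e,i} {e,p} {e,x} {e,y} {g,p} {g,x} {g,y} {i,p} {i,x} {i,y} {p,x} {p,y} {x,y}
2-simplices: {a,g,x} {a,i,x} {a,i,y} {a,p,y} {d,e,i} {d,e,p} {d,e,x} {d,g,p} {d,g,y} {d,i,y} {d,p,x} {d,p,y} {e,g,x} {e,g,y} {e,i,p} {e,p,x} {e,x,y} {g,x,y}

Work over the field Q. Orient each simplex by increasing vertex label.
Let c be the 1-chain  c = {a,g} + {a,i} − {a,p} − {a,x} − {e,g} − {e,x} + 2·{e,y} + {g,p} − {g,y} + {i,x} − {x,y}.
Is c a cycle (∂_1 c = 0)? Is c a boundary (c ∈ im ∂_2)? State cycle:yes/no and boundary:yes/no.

cycle:yes boundary:no

n_0=8 n_1=25 n_2=18  [Q]
∂1: piv[ag,ai,ap,ax,ay,de,dg] rk=7  ker:di,dp,dx,dy,eg,ei,ep,ex,ey,gp,gx,gy,ip,ix,iy,px,py,xy
∂2: piv[agx,aix,aiy,apy,dei,dep,dex,dgp,dgy,diy,dpx,dpy,egx,egy,eip,exy] rk=16  ker:epx,gxy
∂1c = 0
c vs im∂2: residual ≠ 0 ⇒ not boundary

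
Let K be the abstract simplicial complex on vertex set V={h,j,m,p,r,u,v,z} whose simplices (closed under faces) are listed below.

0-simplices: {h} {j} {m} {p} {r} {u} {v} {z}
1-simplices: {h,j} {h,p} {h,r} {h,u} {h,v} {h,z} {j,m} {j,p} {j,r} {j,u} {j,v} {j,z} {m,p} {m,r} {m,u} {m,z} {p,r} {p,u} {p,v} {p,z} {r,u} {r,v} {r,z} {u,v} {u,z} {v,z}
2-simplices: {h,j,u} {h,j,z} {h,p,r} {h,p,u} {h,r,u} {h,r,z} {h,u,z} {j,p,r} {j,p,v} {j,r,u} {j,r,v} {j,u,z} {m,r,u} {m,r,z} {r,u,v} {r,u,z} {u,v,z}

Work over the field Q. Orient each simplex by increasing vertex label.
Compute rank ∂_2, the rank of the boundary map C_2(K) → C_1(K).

rank∂_2=15

n_0=8 n_1=26 n_2=17  [Q]
∂1: piv[hj,hp,hr,hu,hv,hz,jm] rk=7  ker:jp,jr,ju,jv,jz,mp,mr,mu,mz,pr,pu,pv,pz,ru,rv,rz,uv,uz,vz
∂2: piv[hju,hjz,hpr,hpu,hru,hrz,huz,jpr,jpv,jru,jrv,mru,mrz,ruv,uvz] rk=15  ker:juz,ruz
rk∂_2=15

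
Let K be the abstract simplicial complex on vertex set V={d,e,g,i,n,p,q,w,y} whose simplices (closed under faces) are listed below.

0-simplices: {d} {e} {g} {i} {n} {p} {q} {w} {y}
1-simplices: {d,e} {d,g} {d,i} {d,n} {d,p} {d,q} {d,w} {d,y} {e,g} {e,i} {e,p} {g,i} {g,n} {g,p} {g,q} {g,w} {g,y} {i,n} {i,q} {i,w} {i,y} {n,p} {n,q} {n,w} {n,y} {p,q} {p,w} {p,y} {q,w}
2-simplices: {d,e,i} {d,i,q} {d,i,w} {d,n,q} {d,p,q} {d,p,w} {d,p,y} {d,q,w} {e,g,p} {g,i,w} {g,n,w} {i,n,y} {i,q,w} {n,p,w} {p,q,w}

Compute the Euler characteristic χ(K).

n_0=9 n_1=29 n_2=15
χ=+9−29+15=-5

χ(K)=-5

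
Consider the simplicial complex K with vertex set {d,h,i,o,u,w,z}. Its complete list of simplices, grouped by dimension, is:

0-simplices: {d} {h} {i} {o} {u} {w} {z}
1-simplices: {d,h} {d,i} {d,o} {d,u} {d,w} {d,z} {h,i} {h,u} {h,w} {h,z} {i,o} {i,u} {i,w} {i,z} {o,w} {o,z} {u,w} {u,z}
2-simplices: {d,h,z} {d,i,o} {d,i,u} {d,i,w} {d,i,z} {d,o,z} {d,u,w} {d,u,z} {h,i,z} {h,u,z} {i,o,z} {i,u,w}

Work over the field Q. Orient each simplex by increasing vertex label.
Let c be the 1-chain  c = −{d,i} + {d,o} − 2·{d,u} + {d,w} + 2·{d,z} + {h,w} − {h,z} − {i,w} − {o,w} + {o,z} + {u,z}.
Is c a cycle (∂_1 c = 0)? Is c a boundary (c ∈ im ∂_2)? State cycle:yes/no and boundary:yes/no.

n_0=7 n_1=18 n_2=12  [Q]
∂1: piv[dh,di,do,du,dw,dz] rk=6  ker:hi,hu,hw,hz,io,iu,iw,iz,ow,oz,uw,uz
∂2: piv[dhz,dio,diu,diw,diz,doz,duw,duz,hiz,huz] rk=10  ker:ioz,iuw
∂1c = −{d} + {o} − 3·{u} + 3·{z}

cycle:no boundary:no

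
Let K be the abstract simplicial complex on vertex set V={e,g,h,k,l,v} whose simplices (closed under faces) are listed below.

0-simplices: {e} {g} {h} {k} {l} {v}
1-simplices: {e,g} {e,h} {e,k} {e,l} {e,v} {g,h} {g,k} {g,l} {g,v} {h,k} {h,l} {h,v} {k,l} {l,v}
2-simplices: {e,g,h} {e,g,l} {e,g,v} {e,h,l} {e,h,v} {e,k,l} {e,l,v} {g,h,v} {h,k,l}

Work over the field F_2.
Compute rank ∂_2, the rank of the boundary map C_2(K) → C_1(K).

rank∂_2=8

n_0=6 n_1=14 n_2=9  [Z2]
∂1: piv[eg,eh,ek,el,ev] rk=5  ker:gh,gk,gl,gv,hk,hl,hv,kl,lv
∂2: piv[egh,egl,egv,ehl,ehv,ekl,elv,hkl] rk=8  ker:ghv
rk∂_2=8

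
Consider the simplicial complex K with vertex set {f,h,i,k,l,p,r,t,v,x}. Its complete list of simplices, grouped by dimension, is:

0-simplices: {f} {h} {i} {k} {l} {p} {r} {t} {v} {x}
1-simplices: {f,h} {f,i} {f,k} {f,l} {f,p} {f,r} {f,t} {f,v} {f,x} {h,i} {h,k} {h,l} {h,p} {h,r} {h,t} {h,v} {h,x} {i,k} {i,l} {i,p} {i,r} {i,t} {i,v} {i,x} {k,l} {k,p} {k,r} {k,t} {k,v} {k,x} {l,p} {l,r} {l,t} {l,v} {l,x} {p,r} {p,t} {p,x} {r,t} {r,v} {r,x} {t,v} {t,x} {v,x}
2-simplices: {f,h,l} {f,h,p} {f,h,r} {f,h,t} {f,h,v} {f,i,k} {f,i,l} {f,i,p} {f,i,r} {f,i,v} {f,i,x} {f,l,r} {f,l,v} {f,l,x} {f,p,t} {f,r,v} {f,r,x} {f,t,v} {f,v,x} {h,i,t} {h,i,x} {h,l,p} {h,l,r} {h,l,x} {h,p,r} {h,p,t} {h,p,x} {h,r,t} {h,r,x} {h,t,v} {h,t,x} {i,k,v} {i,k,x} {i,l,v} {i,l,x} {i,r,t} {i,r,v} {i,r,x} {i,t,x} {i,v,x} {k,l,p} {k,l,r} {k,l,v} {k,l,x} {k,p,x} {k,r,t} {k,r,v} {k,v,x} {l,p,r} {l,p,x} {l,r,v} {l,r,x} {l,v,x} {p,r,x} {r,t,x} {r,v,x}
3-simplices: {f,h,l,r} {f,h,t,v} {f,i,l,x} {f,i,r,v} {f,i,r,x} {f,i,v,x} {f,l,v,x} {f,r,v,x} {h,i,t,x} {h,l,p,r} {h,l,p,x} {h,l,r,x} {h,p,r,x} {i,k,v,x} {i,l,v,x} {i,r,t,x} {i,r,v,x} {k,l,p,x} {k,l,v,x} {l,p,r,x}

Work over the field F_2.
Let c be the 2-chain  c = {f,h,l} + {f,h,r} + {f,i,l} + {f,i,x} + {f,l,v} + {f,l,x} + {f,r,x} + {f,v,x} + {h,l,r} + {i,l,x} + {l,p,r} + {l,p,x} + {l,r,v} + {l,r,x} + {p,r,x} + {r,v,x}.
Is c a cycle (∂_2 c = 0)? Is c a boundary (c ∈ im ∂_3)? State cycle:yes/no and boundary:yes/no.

cycle:yes boundary:no

n_0=10 n_1=44 n_2=56 n_3=20  [Z2]
∂1: piv[fh,fi,fk,fl,fp,fr,ft,fv,fx] rk=9  ker:hi,hk,hl,hp,hr,ht,hv,hx,ik,il,ip,ir,it,iv,ix,kl,kp,kr,kt,kv,kx,lp,lr,lt,lv,lx,pr,pt,px,rt,rv,rx,tv,tx,vx
∂2: piv[fhl,fhp,fhr,fht,fhv,fik,fil,fip,fir,fiv,fix,flr,flv,flx,fpt,frv,frx,ftv,fvx,hit,hix,hlp,hlx,hpr,hpx,hrt,htx,ikv,ikx,klp,klr,klv,krt] rk=33  ker:hlr,hpt,hrx,htv,ilv,ilx,irt,irv,irx,itx,ivx,klx,kpx,krv,kvx,lpr,lpx,lrv,lrx,lvx,prx,rtx,rvx
∂3: piv[fhlr,fhtv,filx,firv,firx,fivx,flvx,frvx,hitx,hlpr,hlpx,hlrx,hprx,ikvx,ilvx,irtx,klpx,klvx] rk=18  ker:irvx,lprx
∂2c = 0
c vs im∂3: residual ≠ 0 ⇒ not boundary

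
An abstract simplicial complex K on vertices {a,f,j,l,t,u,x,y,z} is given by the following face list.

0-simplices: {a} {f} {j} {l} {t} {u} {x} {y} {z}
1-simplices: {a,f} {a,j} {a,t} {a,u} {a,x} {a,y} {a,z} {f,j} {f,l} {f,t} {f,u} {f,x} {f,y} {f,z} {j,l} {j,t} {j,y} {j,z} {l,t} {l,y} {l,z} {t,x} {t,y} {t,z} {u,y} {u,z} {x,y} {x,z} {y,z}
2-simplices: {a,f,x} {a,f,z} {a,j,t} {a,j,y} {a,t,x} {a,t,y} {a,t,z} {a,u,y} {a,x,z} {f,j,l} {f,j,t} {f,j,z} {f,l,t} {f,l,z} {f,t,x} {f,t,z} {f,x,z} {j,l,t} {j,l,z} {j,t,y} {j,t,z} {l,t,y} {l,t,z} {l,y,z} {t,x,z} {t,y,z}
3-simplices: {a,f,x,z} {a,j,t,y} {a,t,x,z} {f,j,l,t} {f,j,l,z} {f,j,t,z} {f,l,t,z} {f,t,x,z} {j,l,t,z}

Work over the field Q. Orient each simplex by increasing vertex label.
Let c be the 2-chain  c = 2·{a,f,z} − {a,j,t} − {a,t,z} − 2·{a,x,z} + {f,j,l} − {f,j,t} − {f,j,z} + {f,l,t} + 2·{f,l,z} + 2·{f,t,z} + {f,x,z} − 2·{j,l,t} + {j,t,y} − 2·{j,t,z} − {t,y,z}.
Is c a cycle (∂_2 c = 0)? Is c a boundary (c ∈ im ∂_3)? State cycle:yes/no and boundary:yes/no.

cycle:no boundary:no

n_0=9 n_1=29 n_2=26 n_3=9  [Q]
∂1: piv[af,aj,at,au,ax,ay,az,fl] rk=8  ker:fj,ft,fu,fx,fy,fz,jl,jt,jy,jz,lt,ly,lz,tx,ty,tz,uy,uz,xy,xz,yz
∂2: piv[afx,afz,ajt,ajy,atx,aty,atz,auy,axz,fjl,fjt,fjz,flt,flz,ftx,lty,lyz] rk=17  ker:ftz,fxz,jlt,jlz,jty,jtz,ltz,txz,tyz
∂3: piv[afxz,ajty,atxz,fjlt,fjlz,fjtz,fltz,ftxz] rk=8  ker:jltz
∂2c = 2·{a,f} − {a,j} − 2·{a,x} + {a,z} − {f,j} + 2·{f,l} + 2·{f,t} + {f,x} − 2·{f,z} − {j,l} − {j,t} − {j,y} + {j,z} − {l,t} + 2·{l,z} − {x,z} − {y,z}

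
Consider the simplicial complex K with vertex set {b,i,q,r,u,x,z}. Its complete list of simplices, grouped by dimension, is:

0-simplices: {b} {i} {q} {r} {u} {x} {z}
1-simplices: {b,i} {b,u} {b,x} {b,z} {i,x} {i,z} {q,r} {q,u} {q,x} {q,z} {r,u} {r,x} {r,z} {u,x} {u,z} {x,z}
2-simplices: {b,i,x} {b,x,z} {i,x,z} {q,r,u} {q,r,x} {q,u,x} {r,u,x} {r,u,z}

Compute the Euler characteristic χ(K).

n_0=7 n_1=16 n_2=8
χ=+7−16+8=-1

χ(K)=-1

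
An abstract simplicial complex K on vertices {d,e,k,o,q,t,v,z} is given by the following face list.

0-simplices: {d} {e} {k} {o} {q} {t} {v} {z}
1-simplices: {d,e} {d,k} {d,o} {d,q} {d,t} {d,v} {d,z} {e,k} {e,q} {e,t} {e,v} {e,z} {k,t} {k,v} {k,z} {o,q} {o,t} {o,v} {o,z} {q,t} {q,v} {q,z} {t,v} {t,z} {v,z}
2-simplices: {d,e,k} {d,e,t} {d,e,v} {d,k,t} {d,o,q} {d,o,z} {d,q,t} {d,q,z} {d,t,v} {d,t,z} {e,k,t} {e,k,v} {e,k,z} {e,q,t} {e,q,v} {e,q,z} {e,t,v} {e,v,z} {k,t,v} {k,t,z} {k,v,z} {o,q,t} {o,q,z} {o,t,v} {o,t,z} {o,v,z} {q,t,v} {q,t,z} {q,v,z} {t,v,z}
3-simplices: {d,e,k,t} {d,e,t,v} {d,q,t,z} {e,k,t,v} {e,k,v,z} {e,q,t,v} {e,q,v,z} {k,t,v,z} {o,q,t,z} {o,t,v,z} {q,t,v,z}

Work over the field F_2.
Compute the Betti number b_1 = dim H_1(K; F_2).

b_1=0

n_0=8 n_1=25 n_2=30 n_3=11  [Z2]
∂1: piv[de,dk,do,dq,dt,dv,dz] rk=7  ker:ek,eq,et,ev,ez,kt,kv,kz,oq,ot,ov,oz,qt,qv,qz,tv,tz,vz
∂2: piv[dek,det,dev,dkt,doq,doz,dqt,dqz,dtv,dtz,ekv,ekz,eqt,eqv,eqz,evz,oqt,otv] rk=18  ker:ekt,etv,ktv,ktz,kvz,oqz,otz,ovz,qtv,qtz,qvz,tvz
∂3: piv[dekt,detv,dqtz,ektv,ekvz,eqtv,eqvz,ktvz,oqtz,otvz,qtvz] rk=11
b_1=(25−7)−18=0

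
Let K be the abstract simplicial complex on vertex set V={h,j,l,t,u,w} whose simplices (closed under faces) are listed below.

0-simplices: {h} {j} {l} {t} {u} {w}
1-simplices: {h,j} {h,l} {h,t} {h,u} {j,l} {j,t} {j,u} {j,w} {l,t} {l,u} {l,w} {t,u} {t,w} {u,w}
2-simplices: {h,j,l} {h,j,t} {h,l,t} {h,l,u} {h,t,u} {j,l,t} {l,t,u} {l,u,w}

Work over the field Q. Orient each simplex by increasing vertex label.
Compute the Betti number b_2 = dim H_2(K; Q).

n_0=6 n_1=14 n_2=8  [Q]
∂1: piv[hj,hl,ht,hu,jw] rk=5  ker:jl,jt,ju,lt,lu,lw,tu,tw,uw
∂2: piv[hjl,hjt,hlt,hlu,htu,luw] rk=6  ker:jlt,ltu
b_2=(8−6)−0=2

b_2=2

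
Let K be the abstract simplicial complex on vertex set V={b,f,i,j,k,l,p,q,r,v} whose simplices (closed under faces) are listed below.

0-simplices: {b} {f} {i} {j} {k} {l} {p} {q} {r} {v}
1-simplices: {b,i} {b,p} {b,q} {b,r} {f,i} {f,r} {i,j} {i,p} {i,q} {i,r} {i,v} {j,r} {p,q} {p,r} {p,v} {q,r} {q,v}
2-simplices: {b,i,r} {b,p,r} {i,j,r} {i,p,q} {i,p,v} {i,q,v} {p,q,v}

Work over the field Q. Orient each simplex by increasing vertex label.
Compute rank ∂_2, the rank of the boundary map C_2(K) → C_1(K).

n_0=10 n_1=17 n_2=7  [Q]
∂1: piv[bi,bp,bq,br,fi,ij,iv] rk=7  ker:fr,ip,iq,ir,jr,pq,pr,pv,qr,qv
∂2: piv[bir,bpr,ijr,ipq,ipv,iqv] rk=6  ker:pqv
rk∂_2=6

rank∂_2=6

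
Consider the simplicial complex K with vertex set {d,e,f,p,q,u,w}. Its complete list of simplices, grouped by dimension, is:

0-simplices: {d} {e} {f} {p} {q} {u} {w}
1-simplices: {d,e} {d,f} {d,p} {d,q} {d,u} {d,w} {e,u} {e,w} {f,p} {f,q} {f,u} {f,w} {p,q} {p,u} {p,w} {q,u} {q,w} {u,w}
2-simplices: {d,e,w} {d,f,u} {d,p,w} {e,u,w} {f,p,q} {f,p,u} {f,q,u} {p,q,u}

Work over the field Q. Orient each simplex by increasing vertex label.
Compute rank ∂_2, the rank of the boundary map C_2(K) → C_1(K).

n_0=7 n_1=18 n_2=8  [Q]
∂1: piv[de,df,dp,dq,du,dw] rk=6  ker:eu,ew,fp,fq,fu,fw,pq,pu,pw,qu,qw,uw
∂2: piv[dew,dfu,dpw,euw,fpq,fpu,fqu] rk=7  ker:pqu
rk∂_2=7

rank∂_2=7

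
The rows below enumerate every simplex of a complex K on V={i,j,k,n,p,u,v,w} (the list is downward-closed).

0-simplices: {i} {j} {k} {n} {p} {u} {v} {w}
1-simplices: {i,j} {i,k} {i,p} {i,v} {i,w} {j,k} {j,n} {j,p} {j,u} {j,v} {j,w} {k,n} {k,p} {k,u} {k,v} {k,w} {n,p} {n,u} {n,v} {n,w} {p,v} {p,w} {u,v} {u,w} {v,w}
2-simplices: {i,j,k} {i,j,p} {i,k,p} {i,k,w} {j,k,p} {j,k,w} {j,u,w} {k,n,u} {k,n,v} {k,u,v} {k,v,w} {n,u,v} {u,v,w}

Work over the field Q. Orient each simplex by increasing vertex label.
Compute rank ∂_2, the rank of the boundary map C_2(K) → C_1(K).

rank∂_2=11

n_0=8 n_1=25 n_2=13  [Q]
∂1: piv[ij,ik,ip,iv,iw,jn,ju] rk=7  ker:jk,jp,jv,jw,kn,kp,ku,kv,kw,np,nu,nv,nw,pv,pw,uv,uw,vw
∂2: piv[ijk,ijp,ikp,ikw,jkw,juw,knu,knv,kuv,kvw,uvw] rk=11  ker:jkp,nuv
rk∂_2=11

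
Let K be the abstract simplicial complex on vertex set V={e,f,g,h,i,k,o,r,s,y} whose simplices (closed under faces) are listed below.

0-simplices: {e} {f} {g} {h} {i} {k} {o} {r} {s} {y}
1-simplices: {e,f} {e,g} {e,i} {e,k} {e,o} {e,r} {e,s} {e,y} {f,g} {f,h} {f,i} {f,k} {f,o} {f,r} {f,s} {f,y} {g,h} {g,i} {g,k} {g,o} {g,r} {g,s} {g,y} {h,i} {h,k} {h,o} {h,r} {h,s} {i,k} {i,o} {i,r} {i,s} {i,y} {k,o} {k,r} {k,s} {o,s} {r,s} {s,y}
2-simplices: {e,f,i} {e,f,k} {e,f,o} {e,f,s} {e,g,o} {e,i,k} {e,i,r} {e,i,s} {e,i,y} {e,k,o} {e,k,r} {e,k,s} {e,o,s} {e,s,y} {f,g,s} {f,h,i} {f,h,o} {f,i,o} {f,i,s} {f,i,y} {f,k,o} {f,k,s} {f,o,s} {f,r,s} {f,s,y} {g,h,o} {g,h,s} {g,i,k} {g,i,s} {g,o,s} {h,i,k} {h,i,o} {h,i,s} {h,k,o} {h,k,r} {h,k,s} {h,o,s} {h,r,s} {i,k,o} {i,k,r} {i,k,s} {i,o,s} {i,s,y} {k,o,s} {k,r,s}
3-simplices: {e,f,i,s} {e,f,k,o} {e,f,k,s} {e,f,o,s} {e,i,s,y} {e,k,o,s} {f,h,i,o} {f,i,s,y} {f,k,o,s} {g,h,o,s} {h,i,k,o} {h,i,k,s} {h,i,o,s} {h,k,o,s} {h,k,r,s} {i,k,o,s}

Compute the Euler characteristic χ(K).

n_0=10 n_1=39 n_2=45 n_3=16
χ=+10−39+45−16=0

χ(K)=0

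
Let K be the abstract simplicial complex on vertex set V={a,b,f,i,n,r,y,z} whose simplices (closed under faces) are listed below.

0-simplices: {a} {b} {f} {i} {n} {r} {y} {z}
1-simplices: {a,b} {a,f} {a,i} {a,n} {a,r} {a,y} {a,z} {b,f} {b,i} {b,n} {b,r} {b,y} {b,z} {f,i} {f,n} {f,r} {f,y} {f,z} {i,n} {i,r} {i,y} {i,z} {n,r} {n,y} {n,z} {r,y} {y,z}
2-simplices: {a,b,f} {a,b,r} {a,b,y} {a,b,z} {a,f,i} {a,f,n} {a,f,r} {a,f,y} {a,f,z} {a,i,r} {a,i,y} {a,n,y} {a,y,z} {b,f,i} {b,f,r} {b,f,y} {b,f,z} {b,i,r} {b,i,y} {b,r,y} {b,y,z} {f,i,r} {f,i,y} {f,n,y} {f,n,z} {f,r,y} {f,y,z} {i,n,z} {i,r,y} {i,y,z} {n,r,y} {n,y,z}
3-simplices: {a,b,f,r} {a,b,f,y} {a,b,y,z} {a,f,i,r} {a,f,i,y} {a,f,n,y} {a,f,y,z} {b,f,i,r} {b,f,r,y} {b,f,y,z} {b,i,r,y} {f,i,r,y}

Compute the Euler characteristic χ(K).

χ(K)=1

n_0=8 n_1=27 n_2=32 n_3=12
χ=+8−27+32−12=1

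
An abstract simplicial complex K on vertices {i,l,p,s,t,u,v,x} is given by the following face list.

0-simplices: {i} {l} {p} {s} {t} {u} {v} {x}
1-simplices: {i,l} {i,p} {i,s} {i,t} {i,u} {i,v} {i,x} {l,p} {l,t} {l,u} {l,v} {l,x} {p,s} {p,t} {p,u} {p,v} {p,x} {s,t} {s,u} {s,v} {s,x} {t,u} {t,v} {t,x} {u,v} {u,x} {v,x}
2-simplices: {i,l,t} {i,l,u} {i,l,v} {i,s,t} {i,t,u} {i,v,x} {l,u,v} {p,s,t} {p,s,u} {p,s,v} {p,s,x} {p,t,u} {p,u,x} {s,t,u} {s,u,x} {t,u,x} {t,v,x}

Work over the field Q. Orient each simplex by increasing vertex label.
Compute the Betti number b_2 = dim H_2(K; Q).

b_2=2

n_0=8 n_1=27 n_2=17  [Q]
∂1: piv[il,ip,is,it,iu,iv,ix] rk=7  ker:lp,lt,lu,lv,lx,ps,pt,pu,pv,px,st,su,sv,sx,tu,tv,tx,uv,ux,vx
∂2: piv[ilt,ilu,ilv,ist,itu,ivx,luv,pst,psu,psv,psx,ptu,pux,tux,tvx] rk=15  ker:stu,sux
b_2=(17−15)−0=2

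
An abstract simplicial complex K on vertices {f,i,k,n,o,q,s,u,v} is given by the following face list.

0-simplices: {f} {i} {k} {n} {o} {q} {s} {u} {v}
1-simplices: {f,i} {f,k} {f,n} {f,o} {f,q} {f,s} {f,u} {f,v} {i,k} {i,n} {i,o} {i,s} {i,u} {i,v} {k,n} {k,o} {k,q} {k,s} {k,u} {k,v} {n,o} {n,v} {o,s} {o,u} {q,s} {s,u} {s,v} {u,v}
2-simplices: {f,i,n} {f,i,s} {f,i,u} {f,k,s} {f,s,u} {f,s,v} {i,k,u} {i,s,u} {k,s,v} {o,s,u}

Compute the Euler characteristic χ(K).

n_0=9 n_1=28 n_2=10
χ=+9−28+10=-9

χ(K)=-9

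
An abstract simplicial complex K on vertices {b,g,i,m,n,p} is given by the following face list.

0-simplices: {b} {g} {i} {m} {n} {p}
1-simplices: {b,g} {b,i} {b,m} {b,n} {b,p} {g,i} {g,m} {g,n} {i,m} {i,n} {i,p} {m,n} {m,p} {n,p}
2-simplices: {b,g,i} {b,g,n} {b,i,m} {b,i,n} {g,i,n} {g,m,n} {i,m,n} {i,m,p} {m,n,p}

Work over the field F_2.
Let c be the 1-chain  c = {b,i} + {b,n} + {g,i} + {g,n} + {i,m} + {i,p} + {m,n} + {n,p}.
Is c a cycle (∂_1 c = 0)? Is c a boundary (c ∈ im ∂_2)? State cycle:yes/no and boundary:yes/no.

cycle:yes boundary:yes

n_0=6 n_1=14 n_2=9  [Z2]
∂1: piv[bg,bi,bm,bn,bp] rk=5  ker:gi,gm,gn,im,in,ip,mn,mp,np
∂2: piv[bgi,bgn,bim,bin,gmn,imn,imp,mnp] rk=8  ker:gin
∂1c = 0
c vs im∂2: reduces to 0 ⇒ boundary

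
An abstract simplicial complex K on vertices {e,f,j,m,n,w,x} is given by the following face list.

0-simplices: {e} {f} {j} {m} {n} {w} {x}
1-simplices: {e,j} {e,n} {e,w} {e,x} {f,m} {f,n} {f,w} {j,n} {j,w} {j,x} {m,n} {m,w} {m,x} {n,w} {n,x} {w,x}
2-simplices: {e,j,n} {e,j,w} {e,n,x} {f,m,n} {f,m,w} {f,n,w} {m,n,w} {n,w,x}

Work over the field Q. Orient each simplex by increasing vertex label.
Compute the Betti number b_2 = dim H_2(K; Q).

b_2=1

n_0=7 n_1=16 n_2=8  [Q]
∂1: piv[ej,en,ew,ex,fm,fn] rk=6  ker:fw,jn,jw,jx,mn,mw,mx,nw,nx,wx
∂2: piv[ejn,ejw,enx,fmn,fmw,fnw,nwx] rk=7  ker:mnw
b_2=(8−7)−0=1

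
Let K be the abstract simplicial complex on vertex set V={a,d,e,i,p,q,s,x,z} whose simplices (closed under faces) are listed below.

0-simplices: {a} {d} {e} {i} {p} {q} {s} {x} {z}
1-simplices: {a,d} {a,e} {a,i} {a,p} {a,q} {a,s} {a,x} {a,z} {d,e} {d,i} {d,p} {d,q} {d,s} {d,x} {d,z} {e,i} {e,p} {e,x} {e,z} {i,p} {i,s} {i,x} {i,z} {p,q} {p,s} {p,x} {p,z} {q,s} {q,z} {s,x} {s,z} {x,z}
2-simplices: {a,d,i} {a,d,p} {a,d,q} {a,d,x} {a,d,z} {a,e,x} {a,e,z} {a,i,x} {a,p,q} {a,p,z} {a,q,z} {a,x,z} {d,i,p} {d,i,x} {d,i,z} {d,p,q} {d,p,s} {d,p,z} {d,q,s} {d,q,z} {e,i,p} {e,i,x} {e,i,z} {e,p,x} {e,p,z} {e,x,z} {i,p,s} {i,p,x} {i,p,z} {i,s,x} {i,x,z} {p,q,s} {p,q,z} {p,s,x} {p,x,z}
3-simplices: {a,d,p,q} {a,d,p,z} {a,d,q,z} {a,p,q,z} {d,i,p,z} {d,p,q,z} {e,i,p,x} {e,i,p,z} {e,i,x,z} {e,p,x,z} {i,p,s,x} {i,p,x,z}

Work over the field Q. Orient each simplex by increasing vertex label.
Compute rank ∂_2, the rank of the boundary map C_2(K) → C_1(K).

n_0=9 n_1=32 n_2=35 n_3=12  [Q]
∂1: piv[ad,ae,ai,ap,aq,as,ax,az] rk=8  ker:de,di,dp,dq,ds,dx,dz,ei,ep,ex,ez,ip,is,ix,iz,pq,ps,px,pz,qs,qz,sx,sz,xz
∂2: piv[adi,adp,adq,adx,adz,aex,aez,aix,apq,apz,aqz,axz,dip,diz,dps,dqs,eip,eix,epx,ips,isx] rk=21  ker:dix,dpq,dpz,dqz,eiz,epz,exz,ipx,ipz,ixz,pqs,pqz,psx,pxz
∂3: piv[adpq,adpz,adqz,apqz,dipz,eipx,eipz,eixz,epxz,ipsx] rk=10  ker:dpqz,ipxz
rk∂_2=21

rank∂_2=21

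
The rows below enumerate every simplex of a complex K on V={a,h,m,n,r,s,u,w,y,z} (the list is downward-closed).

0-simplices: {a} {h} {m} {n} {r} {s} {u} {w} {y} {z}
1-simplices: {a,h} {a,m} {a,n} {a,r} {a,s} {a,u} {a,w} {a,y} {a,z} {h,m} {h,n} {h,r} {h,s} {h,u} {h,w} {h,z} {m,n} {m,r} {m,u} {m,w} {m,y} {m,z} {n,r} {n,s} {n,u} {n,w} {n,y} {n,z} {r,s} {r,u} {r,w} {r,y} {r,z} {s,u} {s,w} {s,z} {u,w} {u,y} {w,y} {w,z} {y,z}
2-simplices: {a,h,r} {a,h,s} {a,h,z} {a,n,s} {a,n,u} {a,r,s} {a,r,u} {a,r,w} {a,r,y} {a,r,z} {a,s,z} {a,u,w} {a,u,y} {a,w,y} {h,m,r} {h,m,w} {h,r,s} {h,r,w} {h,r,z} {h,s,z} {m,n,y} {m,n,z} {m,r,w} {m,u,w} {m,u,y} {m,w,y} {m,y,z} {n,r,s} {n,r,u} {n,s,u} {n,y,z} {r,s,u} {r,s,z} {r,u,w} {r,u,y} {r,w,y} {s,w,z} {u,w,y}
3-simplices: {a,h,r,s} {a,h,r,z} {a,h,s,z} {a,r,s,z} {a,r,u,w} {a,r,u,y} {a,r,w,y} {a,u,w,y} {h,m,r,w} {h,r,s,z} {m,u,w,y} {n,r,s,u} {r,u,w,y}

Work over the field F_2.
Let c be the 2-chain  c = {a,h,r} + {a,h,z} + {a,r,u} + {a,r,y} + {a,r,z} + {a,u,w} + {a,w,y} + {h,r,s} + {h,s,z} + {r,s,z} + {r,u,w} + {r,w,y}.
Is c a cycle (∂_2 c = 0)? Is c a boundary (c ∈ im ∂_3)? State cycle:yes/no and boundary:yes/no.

n_0=10 n_1=41 n_2=38 n_3=13  [Z2]
∂1: piv[ah,am,an,ar,as,au,aw,ay,az] rk=9  ker:hm,hn,hr,hs,hu,hw,hz,mn,mr,mu,mw,my,mz,nr,ns,nu,nw,ny,nz,rs,ru,rw,ry,rz,su,sw,sz,uw,uy,wy,wz,yz
∂2: piv[ahr,ahs,ahz,ans,anu,ars,aru,arw,ary,arz,asz,auw,auy,awy,hmr,hmw,hrw,mny,mnz,muw,muy,myz,nrs,nsu,swz] rk=25  ker:hrs,hrz,hsz,mrw,mwy,nru,nyz,rsu,rsz,ruw,ruy,rwy,uwy
∂3: piv[ahrs,ahrz,ahsz,arsz,aruw,aruy,arwy,auwy,hmrw,muwy,nrsu] rk=11  ker:hrsz,ruwy
∂2c = 0
c vs im∂3: reduces to 0 ⇒ boundary

cycle:yes boundary:yes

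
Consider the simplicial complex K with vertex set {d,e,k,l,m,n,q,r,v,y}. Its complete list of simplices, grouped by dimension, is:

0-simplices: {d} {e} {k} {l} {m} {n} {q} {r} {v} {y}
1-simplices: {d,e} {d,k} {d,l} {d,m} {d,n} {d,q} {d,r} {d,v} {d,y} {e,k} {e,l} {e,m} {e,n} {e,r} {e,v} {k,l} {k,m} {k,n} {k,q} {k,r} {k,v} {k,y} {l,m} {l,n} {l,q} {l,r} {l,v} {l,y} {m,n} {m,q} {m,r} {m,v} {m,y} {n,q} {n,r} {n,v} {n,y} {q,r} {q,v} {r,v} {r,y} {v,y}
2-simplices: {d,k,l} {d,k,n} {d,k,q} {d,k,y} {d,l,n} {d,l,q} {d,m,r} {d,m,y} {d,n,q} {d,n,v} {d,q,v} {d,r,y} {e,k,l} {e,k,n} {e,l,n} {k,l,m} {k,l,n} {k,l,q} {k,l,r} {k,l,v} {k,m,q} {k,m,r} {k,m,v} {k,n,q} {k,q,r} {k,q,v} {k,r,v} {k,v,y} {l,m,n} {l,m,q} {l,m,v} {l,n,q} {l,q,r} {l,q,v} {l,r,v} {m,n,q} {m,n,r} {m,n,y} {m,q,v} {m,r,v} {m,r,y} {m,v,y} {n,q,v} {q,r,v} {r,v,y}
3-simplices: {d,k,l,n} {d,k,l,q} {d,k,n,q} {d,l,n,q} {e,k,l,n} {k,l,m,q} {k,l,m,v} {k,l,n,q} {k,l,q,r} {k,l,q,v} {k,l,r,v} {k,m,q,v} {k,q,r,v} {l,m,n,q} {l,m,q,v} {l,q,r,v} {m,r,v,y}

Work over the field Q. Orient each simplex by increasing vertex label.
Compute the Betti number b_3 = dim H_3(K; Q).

n_0=10 n_1=42 n_2=45 n_3=17  [Q]
∂1: piv[de,dk,dl,dm,dn,dq,dr,dv,dy] rk=9  ker:ek,el,em,en,er,ev,kl,km,kn,kq,kr,kv,ky,lm,ln,lq,lr,lv,ly,mn,mq,mr,mv,my,nq,nr,nv,ny,qr,qv,rv,ry,vy
∂2: piv[dkl,dkn,dkq,dky,dln,dlq,dmr,dmy,dnq,dnv,dqv,dry,ekl,ekn,klm,klr,klv,kmq,kmr,kmv,kqr,kqv,krv,kvy,lmn,mnr,mny,mvy] rk=28  ker:eln,kln,klq,knq,lmq,lmv,lnq,lqr,lqv,lrv,mnq,mqv,mrv,mry,nqv,qrv,rvy
∂3: piv[dkln,dklq,dknq,dlnq,ekln,klmq,klmv,klqr,klqv,klrv,kmqv,kqrv,lmnq,mrvy] rk=14  ker:klnq,lmqv,lqrv
b_3=(17−14)−0=3

b_3=3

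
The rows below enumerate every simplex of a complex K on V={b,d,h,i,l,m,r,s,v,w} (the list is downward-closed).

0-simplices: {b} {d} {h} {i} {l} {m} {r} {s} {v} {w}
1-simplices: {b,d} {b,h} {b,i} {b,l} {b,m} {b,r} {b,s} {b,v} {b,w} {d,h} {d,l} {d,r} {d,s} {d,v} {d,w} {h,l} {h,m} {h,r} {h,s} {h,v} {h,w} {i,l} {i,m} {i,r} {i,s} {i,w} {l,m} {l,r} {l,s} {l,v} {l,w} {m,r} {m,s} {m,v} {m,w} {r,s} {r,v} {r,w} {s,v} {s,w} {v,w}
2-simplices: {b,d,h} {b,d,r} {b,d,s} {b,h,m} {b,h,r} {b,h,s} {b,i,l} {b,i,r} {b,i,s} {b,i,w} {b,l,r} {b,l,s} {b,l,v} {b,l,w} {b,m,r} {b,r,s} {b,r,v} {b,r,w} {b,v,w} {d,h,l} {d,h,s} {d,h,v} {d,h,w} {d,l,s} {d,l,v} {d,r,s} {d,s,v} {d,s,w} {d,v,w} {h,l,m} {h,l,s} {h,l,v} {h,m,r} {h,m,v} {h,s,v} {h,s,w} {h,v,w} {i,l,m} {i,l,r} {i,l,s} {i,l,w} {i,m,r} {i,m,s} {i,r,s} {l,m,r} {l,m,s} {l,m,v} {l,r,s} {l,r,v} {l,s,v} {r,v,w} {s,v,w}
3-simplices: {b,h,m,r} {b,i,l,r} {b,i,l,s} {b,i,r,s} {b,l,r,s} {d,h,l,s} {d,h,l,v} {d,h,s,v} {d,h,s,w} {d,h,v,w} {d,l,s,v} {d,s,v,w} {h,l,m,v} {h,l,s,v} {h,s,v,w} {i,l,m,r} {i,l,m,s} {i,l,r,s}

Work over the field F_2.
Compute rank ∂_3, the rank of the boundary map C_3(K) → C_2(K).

rank∂_3=15

n_0=10 n_1=41 n_2=52 n_3=18  [Z2]
∂1: piv[bd,bh,bi,bl,bm,br,bs,bv,bw] rk=9  ker:dh,dl,dr,ds,dv,dw,hl,hm,hr,hs,hv,hw,il,im,ir,is,iw,lm,lr,ls,lv,lw,mr,ms,mv,mw,rs,rv,rw,sv,sw,vw
∂2: piv[bdh,bdr,bds,bhm,bhr,bhs,bil,bir,bis,biw,blr,bls,blv,blw,bmr,brs,brv,brw,bvw,dhl,dhv,dhw,dls,dlv,dsv,dsw,dvw,hlm,hmv,ilm,ims] rk=31  ker:dhs,drs,hls,hlv,hmr,hsv,hsw,hvw,ilr,ils,ilw,imr,irs,lmr,lms,lmv,lrs,lrv,lsv,rvw,svw
∂3: piv[bhmr,bilr,bils,birs,blrs,dhls,dhlv,dhsv,dhsw,dhvw,dlsv,dsvw,hlmv,ilmr,ilms] rk=15  ker:hlsv,hsvw,ilrs
rk∂_3=15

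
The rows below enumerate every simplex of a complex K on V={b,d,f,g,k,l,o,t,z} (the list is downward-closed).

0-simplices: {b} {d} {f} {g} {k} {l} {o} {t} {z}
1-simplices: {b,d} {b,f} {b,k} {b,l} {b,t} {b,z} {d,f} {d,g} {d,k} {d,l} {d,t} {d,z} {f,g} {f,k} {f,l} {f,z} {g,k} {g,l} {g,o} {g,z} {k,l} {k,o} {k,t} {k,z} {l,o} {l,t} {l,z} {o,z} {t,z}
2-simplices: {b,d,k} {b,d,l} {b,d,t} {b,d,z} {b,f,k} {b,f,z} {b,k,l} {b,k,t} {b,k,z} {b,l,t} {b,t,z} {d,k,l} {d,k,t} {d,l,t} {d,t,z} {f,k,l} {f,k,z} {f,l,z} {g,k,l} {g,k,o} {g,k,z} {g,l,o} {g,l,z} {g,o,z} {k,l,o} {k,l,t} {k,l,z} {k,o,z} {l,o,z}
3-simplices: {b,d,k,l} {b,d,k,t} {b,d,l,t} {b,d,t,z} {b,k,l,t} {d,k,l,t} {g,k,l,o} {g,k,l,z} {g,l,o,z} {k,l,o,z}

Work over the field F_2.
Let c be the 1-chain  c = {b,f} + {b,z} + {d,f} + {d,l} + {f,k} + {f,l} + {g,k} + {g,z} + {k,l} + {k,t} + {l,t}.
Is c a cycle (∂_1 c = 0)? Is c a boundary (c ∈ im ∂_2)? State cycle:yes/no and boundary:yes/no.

n_0=9 n_1=29 n_2=29 n_3=10  [Z2]
∂1: piv[bd,bf,bk,bl,bt,bz,dg,go] rk=8  ker:df,dk,dl,dt,dz,fg,fk,fl,fz,gk,gl,gz,kl,ko,kt,kz,lo,lt,lz,oz,tz
∂2: piv[bdk,bdl,bdt,bdz,bfk,bfz,bkl,bkt,bkz,blt,btz,fkl,flz,gkl,gko,gkz,glo,goz] rk=18  ker:dkl,dkt,dlt,dtz,fkz,glz,klo,klt,klz,koz,loz
∂3: piv[bdkl,bdkt,bdlt,bdtz,bklt,gklo,gklz,gloz,kloz] rk=9  ker:dklt
∂1c = 0
c vs im∂2: residual ≠ 0 ⇒ not boundary

cycle:yes boundary:no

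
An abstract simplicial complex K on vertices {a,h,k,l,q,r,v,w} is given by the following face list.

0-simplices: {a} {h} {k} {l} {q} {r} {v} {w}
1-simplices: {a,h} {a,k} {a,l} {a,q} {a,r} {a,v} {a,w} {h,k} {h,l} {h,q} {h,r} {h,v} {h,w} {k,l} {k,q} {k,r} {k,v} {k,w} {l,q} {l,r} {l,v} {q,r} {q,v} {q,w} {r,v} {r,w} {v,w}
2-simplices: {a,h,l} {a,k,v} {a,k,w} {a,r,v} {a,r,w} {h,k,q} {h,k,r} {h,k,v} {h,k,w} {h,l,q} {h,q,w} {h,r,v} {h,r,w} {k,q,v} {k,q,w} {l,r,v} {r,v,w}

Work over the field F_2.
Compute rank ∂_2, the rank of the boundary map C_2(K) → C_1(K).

n_0=8 n_1=27 n_2=17  [Z2]
∂1: piv[ah,ak,al,aq,ar,av,aw] rk=7  ker:hk,hl,hq,hr,hv,hw,kl,kq,kr,kv,kw,lq,lr,lv,qr,qv,qw,rv,rw,vw
∂2: piv[ahl,akv,akw,arv,arw,hkq,hkr,hkv,hkw,hlq,hqw,hrv,kqv,lrv,rvw] rk=15  ker:hrw,kqw
rk∂_2=15

rank∂_2=15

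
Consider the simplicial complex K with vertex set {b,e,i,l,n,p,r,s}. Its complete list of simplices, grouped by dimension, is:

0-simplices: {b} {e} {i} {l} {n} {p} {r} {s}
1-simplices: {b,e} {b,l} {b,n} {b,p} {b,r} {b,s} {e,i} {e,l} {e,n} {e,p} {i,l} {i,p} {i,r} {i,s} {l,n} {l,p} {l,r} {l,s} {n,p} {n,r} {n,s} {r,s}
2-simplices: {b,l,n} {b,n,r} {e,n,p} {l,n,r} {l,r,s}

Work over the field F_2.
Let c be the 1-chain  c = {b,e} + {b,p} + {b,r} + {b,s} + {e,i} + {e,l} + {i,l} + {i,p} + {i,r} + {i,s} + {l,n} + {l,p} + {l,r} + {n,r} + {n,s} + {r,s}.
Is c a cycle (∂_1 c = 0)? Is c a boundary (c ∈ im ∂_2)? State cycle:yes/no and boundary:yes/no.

cycle:no boundary:no

n_0=8 n_1=22 n_2=5  [Z2]
∂1: piv[be,bl,bn,bp,br,bs,ei] rk=7  ker:el,en,ep,il,ip,ir,is,ln,lp,lr,ls,np,nr,ns,rs
∂2: piv[bln,bnr,enp,lnr,lrs] rk=5
∂1c = {e} + {i} + {l} + {n} + {p} + {r}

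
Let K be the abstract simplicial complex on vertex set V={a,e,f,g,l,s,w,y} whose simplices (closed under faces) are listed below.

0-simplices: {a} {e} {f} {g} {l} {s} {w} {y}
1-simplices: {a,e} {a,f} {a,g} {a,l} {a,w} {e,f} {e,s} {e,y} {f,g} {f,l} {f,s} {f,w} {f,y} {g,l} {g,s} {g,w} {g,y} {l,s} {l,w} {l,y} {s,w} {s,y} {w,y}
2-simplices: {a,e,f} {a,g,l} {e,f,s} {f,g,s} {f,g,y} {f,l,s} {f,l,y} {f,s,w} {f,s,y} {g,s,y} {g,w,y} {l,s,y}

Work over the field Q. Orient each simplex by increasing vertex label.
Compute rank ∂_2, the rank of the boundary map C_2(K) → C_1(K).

n_0=8 n_1=23 n_2=12  [Q]
∂1: piv[ae,af,ag,al,aw,es,ey] rk=7  ker:ef,fg,fl,fs,fw,fy,gl,gs,gw,gy,ls,lw,ly,sw,sy,wy
∂2: piv[aef,agl,efs,fgs,fgy,fls,fly,fsw,fsy,gwy] rk=10  ker:gsy,lsy
rk∂_2=10

rank∂_2=10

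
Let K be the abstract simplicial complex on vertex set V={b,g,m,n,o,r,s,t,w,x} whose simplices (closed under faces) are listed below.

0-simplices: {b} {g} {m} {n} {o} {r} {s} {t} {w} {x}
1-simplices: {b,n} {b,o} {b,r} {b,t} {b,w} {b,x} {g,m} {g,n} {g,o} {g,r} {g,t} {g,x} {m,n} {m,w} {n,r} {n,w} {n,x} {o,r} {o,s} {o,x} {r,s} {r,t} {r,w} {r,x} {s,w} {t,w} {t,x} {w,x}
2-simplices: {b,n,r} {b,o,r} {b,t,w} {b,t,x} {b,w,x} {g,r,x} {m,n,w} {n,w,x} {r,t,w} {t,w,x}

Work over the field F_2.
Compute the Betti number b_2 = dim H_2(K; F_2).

b_2=1

n_0=10 n_1=28 n_2=10  [Z2]
∂1: piv[bn,bo,br,bt,bw,bx,gm,gn,os] rk=9  ker:go,gr,gt,gx,mn,mw,nr,nw,nx,or,ox,rs,rt,rw,rx,sw,tw,tx,wx
∂2: piv[bnr,bor,btw,btx,bwx,grx,mnw,nwx,rtw] rk=9  ker:twx
b_2=(10−9)−0=1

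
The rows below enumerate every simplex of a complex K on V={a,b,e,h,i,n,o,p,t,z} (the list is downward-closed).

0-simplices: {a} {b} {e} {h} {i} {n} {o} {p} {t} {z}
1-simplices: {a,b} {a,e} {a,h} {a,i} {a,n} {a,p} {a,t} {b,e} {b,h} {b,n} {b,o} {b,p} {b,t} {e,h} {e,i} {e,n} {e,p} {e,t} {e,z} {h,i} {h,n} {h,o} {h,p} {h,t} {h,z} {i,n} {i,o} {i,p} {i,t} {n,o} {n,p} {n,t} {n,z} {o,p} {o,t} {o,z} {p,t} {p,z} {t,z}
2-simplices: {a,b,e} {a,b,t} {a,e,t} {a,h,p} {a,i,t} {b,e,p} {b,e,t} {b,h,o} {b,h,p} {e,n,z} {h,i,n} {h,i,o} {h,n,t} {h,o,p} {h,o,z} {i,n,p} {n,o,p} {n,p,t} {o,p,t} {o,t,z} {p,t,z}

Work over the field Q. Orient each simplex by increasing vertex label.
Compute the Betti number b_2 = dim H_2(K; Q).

n_0=10 n_1=39 n_2=21  [Q]
∂1: piv[ab,ae,ah,ai,an,ap,at,bo,ez] rk=9  ker:be,bh,bn,bp,bt,eh,ei,en,ep,et,hi,hn,ho,hp,ht,hz,in,io,ip,it,no,np,nt,nz,op,ot,oz,pt,pz,tz
∂2: piv[abe,abt,aet,ahp,ait,bep,bho,bhp,enz,hin,hio,hnt,hop,hoz,inp,nop,npt,opt,otz,ptz] rk=20  ker:bet
b_2=(21−20)−0=1

b_2=1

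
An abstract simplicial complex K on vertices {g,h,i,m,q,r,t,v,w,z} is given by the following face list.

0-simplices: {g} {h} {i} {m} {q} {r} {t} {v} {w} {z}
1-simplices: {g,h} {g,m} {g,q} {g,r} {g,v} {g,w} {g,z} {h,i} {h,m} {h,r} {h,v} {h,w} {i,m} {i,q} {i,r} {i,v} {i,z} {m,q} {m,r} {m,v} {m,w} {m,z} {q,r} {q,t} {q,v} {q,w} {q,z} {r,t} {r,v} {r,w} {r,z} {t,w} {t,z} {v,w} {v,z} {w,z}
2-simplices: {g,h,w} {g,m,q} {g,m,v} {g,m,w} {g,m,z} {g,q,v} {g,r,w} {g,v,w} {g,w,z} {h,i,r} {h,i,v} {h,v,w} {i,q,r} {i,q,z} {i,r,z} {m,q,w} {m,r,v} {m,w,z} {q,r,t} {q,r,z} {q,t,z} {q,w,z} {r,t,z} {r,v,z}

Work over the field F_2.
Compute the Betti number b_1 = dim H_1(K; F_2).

n_0=10 n_1=36 n_2=24  [Z2]
∂1: piv[gh,gm,gq,gr,gv,gw,gz,hi,qt] rk=9  ker:hm,hr,hv,hw,im,iq,ir,iv,iz,mq,mr,mv,mw,mz,qr,qv,qw,qz,rt,rv,rw,rz,tw,tz,vw,vz,wz
∂2: piv[ghw,gmq,gmv,gmw,gmz,gqv,grw,gvw,gwz,hir,hiv,hvw,iqr,iqz,irz,mqw,mrv,qrt,qtz,qwz,rvz] rk=21  ker:mwz,qrz,rtz
b_1=(36−9)−21=6

b_1=6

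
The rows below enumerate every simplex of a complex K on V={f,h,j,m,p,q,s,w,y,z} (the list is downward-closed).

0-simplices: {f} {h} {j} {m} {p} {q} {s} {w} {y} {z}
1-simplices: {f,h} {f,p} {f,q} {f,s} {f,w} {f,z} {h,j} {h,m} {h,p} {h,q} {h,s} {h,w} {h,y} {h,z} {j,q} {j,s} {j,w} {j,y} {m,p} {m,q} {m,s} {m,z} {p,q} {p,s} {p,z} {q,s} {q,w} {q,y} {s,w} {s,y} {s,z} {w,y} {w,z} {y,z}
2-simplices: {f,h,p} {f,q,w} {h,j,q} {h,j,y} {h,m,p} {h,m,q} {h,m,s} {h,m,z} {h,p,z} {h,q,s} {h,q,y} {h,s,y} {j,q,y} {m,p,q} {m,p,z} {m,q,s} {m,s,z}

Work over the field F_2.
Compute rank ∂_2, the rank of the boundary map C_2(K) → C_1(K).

n_0=10 n_1=34 n_2=17  [Z2]
∂1: piv[fh,fp,fq,fs,fw,fz,hj,hm,hy] rk=9  ker:hp,hq,hs,hw,hz,jq,js,jw,jy,mp,mq,ms,mz,pq,ps,pz,qs,qw,qy,sw,sy,sz,wy,wz,yz
∂2: piv[fhp,fqw,hjq,hjy,hmp,hmq,hms,hmz,hpz,hqs,hqy,hsy,mpq,msz] rk=14  ker:jqy,mpz,mqs
rk∂_2=14

rank∂_2=14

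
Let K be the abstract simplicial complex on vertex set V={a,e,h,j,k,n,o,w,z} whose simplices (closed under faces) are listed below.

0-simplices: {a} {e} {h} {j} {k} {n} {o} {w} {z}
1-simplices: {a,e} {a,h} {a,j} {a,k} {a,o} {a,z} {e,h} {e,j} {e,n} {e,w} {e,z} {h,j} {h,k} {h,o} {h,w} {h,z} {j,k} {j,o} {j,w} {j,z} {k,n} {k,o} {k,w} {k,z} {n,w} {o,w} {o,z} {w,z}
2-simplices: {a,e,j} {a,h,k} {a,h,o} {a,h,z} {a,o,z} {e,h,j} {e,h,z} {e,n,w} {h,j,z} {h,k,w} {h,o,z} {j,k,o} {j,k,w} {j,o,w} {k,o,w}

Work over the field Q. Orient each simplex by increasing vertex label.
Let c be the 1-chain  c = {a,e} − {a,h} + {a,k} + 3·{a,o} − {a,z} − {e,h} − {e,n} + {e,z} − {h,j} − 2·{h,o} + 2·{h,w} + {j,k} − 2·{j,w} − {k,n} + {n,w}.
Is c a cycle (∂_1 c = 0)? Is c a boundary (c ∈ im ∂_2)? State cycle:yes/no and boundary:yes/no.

n_0=9 n_1=28 n_2=15  [Q]
∂1: piv[ae,ah,aj,ak,ao,az,en,ew] rk=8  ker:eh,ej,ez,hj,hk,ho,hw,hz,jk,jo,jw,jz,kn,ko,kw,kz,nw,ow,oz,wz
∂2: piv[aej,ahk,aho,ahz,aoz,ehj,ehz,enw,hjz,hkw,jko,jkw,jow] rk=13  ker:hoz,kow
∂1c = −3·{a} + 2·{e} − {h} + 3·{k} − 3·{n} + {o} + {w}

cycle:no boundary:no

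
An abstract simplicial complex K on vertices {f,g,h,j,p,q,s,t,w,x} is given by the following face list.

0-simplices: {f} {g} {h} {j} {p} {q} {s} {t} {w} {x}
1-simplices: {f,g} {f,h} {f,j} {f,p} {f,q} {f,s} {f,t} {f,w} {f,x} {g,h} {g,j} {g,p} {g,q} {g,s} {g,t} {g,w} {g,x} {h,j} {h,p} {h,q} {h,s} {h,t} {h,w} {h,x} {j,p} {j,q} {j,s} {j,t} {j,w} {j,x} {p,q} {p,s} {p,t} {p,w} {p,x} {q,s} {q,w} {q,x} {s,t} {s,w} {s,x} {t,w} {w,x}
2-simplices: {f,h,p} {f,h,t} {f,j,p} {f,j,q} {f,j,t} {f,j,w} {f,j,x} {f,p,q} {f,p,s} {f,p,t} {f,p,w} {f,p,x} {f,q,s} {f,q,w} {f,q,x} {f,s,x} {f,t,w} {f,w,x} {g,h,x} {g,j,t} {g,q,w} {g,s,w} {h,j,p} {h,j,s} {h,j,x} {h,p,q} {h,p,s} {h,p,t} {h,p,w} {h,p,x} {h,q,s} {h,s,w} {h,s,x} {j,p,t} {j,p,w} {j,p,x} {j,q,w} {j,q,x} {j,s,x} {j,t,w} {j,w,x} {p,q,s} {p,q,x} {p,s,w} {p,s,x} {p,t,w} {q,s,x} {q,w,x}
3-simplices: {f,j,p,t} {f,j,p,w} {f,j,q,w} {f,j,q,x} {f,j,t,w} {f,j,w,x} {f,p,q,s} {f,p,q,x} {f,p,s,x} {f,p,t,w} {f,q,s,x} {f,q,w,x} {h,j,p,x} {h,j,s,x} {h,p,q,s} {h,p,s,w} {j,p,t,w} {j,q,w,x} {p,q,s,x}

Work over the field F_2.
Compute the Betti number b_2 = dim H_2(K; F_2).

b_2=3

n_0=10 n_1=43 n_2=48 n_3=19  [Z2]
∂1: piv[fg,fh,fj,fp,fq,fs,ft,fw,fx] rk=9  ker:gh,gj,gp,gq,gs,gt,gw,gx,hj,hp,hq,hs,ht,hw,hx,jp,jq,js,jt,jw,jx,pq,ps,pt,pw,px,qs,qw,qx,st,sw,sx,tw,wx
∂2: piv[fhp,fht,fjp,fjq,fjt,fjw,fjx,fpq,fps,fpt,fpw,fpx,fqs,fqw,fqx,fsx,ftw,fwx,ghx,gjt,gqw,gsw,hjp,hjs,hjx,hpq,hps,hpw,hsw] rk=29  ker:hpt,hpx,hqs,hsx,jpt,jpw,jpx,jqw,jqx,jsx,jtw,jwx,pqs,pqx,psw,psx,ptw,qsx,qwx
∂3: piv[fjpt,fjpw,fjqw,fjqx,fjtw,fjwx,fpqs,fpqx,fpsx,fptw,fqsx,fqwx,hjpx,hjsx,hpqs,hpsw] rk=16  ker:jptw,jqwx,pqsx
b_2=(48−29)−16=3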